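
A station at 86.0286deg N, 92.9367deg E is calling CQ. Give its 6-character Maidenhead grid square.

NR66la

Shift to the Maidenhead origin (180°W, 90°S): lon 272.9367, lat 176.0286.
Field (20°×10°, letters A–R): 272.9367/20 → 13 → N, 176.0286/10 → 17 → R; chars NR.
Square (2°×1°, digits 0–9): 12.9367/2 → 6, 6.0286/1 → 6; chars 66.
Subsquare (5′×2.5′, letters a–x): 0.9367/0.0833333 → 11 → l, 0.0286/0.0416667 → 0 → a; chars la.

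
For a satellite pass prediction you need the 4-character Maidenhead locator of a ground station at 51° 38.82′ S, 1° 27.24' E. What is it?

JD08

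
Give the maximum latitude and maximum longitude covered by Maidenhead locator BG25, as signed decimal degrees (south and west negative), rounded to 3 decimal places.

Field B=1, G=6: +1·20° lon, +6·10° lat → SW at lon -160°, lat -30°.
Square 2, 5: +2·2° lon, +5·1° lat → SW at lon -156°, lat -25°.
Cell spans 2° lon × 1° lat. NE corner is SW corner plus one full cell.
latitude -24.000, longitude -154.000.

-24.000, -154.000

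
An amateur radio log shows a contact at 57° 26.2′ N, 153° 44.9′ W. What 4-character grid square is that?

BO37

Offset from 180°W / 90°S: lon 26.25°, lat 147.44°.
Field (20°×10°, letters A–R): lon ⌊26.25/20⌋ = 1 → B; lat ⌊147.44/10⌋ = 14 → O.
Square (2°×1°, digits 0–9): lon ⌊6.25/2⌋ = 3; lat ⌊7.44/1⌋ = 7.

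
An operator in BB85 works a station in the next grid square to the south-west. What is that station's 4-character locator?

BB74

Longitude square 8; −1 → 7.
Latitude square 5; −1 → 4.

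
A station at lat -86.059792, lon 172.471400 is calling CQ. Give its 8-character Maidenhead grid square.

Shift to the Maidenhead origin (180°W, 90°S): lon 352.47140, lat 3.94021.
Field: 352.47140/20 → 17 → R, 3.94021/10 → 0 → A; chars RA.
Square: 12.47140/2 → 6, 3.94021/1 → 3; chars 63.
Subsquare: 0.47140/0.0833333 → 5 → f, 0.94021/0.0416667 → 22 → w; chars fw.
Extended square: 0.05473/0.00833333 → 6, 0.02354/0.00416667 → 5; chars 65.

RA63fw65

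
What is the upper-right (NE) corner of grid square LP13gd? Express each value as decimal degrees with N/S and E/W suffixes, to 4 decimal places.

Field L=11, P=15: +11·20° lon, +15·10° lat → SW at lon 40°, lat 60°.
Square 1, 3: +1·2° lon, +3·1° lat → SW at lon 42°, lat 63°.
Subsquare g=6, d=3: +6·0.0833333° lon, +3·0.0416667° lat → SW at lon 42.5°, lat 63.125°.
Cell spans 0.0833333° lon × 0.0416667° lat. NE corner is SW corner plus one full cell.
latitude 63.1667° N, longitude 42.5833° E.

63.1667° N, 42.5833° E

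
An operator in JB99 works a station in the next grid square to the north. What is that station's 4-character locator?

JC90

Latitude square 9; +1 → 10, wraps to 0, carry into field.
Latitude field B = 1; +1 → 2 = C.
The longitude characters are unchanged.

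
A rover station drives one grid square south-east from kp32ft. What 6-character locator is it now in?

KP32gs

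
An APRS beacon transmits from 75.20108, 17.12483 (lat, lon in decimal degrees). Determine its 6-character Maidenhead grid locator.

Offset from 180°W / 90°S: lon 197.1248°, lat 165.2011°.
Field (20°×10°, letters A–R): lon ⌊197.1248/20⌋ = 9 → J; lat ⌊165.2011/10⌋ = 16 → Q.
Square (2°×1°, digits 0–9): lon ⌊17.1248/2⌋ = 8; lat ⌊5.2011/1⌋ = 5.
Subsquare (5′×2.5′, letters a–x): lon ⌊1.1248/0.0833333⌋ = 13 → n; lat ⌊0.2011/0.0416667⌋ = 4 → e.

JQ85ne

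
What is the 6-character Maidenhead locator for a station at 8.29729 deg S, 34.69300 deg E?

Shift to the Maidenhead origin (180°W, 90°S): lon 214.6930, lat 81.7027.
Field: 214.6930/20 → 10 → K, 81.7027/10 → 8 → I; chars KI.
Square: 14.6930/2 → 7, 1.7027/1 → 1; chars 71.
Subsquare: 0.6930/0.0833333 → 8 → i, 0.7027/0.0416667 → 16 → q; chars iq.

KI71iq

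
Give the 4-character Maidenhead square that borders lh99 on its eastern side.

Longitude square 9; +1 → 10, wraps to 0, carry into field.
Longitude field L = 11; +1 → 12 = M.
The latitude characters are unchanged.

MH09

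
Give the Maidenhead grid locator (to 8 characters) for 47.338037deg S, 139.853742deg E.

Shift to the Maidenhead origin (180°W, 90°S): lon 319.85374, lat 42.66196.
Field: 319.85374/20 → 15 → P, 42.66196/10 → 4 → E; chars PE.
Square: 19.85374/2 → 9, 2.66196/1 → 2; chars 92.
Subsquare: 1.85374/0.0833333 → 22 → w, 0.66196/0.0416667 → 15 → p; chars wp.
Extended square: 0.02041/0.00833333 → 2, 0.03696/0.00416667 → 8; chars 28.

PE92wp28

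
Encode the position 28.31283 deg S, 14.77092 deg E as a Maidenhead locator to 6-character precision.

JG71jq

Shift to the Maidenhead origin (180°W, 90°S): lon 194.7709, lat 61.6872.
Field: 194.7709/20 → 9 → J, 61.6872/10 → 6 → G; chars JG.
Square: 14.7709/2 → 7, 1.6872/1 → 1; chars 71.
Subsquare: 0.7709/0.0833333 → 9 → j, 0.6872/0.0416667 → 16 → q; chars jq.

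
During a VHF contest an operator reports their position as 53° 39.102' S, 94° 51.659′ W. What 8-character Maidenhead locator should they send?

ED26ni63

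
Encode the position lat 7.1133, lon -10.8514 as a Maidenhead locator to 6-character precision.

Shift to the Maidenhead origin (180°W, 90°S): lon 169.1486, lat 97.1133.
Field: lon ⌊169.1486/20⌋ = 8 → I; lat ⌊97.1133/10⌋ = 9 → J.
Square: lon ⌊9.1486/2⌋ = 4; lat ⌊7.1133/1⌋ = 7.
Subsquare: lon ⌊1.1486/0.0833333⌋ = 13 → n; lat ⌊0.1133/0.0416667⌋ = 2 → c.

IJ47nc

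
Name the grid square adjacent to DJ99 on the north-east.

EK00

Longitude square 9; +1 → 10, wraps to 0, carry into field.
Longitude field D = 3; +1 → 4 = E.
Latitude square 9; +1 → 10, wraps to 0, carry into field.
Latitude field J = 9; +1 → 10 = K.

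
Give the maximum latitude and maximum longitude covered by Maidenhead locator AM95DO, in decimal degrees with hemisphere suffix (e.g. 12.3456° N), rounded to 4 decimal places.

Field A=0, M=12: +0·20° lon, +12·10° lat → SW at lon -180°, lat 30°.
Square 9, 5: +9·2° lon, +5·1° lat → SW at lon -162°, lat 35°.
Subsquare d=3, o=14: +3·0.0833333° lon, +14·0.0416667° lat → SW at lon -161.75°, lat 35.5833°.
Cell spans 0.0833333° lon × 0.0416667° lat. NE corner is SW corner plus one full cell.
latitude 35.6250° N, longitude 161.6667° W.

35.6250° N, 161.6667° W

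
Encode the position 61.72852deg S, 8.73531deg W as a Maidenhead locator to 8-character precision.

Offset from 180°W / 90°S: lon 171.26469°, lat 28.27148°.
Field (20°×10°, letters A–R): lon ⌊171.26469/20⌋ = 8 → I; lat ⌊28.27148/10⌋ = 2 → C.
Square (2°×1°, digits 0–9): lon ⌊11.26469/2⌋ = 5; lat ⌊8.27148/1⌋ = 8.
Subsquare (5′×2.5′, letters a–x): lon ⌊1.26469/0.0833333⌋ = 15 → p; lat ⌊0.27148/0.0416667⌋ = 6 → g.
Extended square (30″×15″, digits 0–9): lon ⌊0.01469/0.00833333⌋ = 1; lat ⌊0.02148/0.00416667⌋ = 5.

IC58pg15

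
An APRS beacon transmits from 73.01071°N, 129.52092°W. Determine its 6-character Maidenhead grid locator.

CQ53fa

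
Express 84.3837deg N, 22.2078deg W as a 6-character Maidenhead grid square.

HR84vj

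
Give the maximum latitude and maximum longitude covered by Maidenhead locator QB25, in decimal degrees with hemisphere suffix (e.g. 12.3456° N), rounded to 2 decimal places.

74.00° S, 146.00° E

Field Q=16, B=1: +16·20° lon, +1·10° lat → SW at lon 140°, lat -80°.
Square 2, 5: +2·2° lon, +5·1° lat → SW at lon 144°, lat -75°.
Cell spans 2° lon × 1° lat. NE corner is SW corner plus one full cell.
latitude 74.00° S, longitude 146.00° E.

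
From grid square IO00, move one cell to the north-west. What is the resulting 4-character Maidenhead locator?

Longitude square 0; −1 → -1, wraps to 9, carry into field.
Longitude field I = 8; −1 → 7 = H.
Latitude square 0; +1 → 1.

HO91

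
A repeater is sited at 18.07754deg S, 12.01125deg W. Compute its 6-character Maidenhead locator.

Offset from 180°W / 90°S: lon 167.9888°, lat 71.9225°.
Field: 167.9888/20 → 8 → I, 71.9225/10 → 7 → H; chars IH.
Square: 7.9888/2 → 3, 1.9225/1 → 1; chars 31.
Subsquare: 1.9888/0.0833333 → 23 → x, 0.9225/0.0416667 → 22 → w; chars xw.

IH31xw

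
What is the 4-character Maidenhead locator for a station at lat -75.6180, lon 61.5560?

MB04

Offset from 180°W / 90°S: lon 241.56°, lat 14.38°.
Field (20°×10°, letters A–R): 241.56/20 → 12 → M, 14.38/10 → 1 → B; chars MB.
Square (2°×1°, digits 0–9): 1.56/2 → 0, 4.38/1 → 4; chars 04.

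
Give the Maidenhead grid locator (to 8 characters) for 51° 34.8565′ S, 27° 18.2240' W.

HD68ik30

Add 180° to longitude and 90° to latitude: 152.69627, 38.41906.
Field: 152.69627/20 → 7 → H, 38.41906/10 → 3 → D; chars HD.
Square: 12.69627/2 → 6, 8.41906/1 → 8; chars 68.
Subsquare: 0.69627/0.0833333 → 8 → i, 0.41906/0.0416667 → 10 → k; chars ik.
Extended square: 0.02960/0.00833333 → 3, 0.00239/0.00416667 → 0; chars 30.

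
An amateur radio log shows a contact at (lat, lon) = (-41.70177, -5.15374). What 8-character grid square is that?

IE78kh11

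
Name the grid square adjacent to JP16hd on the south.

Latitude subsquare d = 3; −1 → 2 = c.
The longitude characters are unchanged.

JP16hc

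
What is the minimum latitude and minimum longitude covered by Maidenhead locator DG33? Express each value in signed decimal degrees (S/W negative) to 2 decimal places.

-27.00, -114.00

Field D=3, G=6: +3·20° lon, +6·10° lat → SW at lon -120°, lat -30°.
Square 3, 3: +3·2° lon, +3·1° lat → SW at lon -114°, lat -27°.
latitude -27.00, longitude -114.00.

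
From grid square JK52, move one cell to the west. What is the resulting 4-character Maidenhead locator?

JK42

Longitude square 5; −1 → 4.
The latitude characters are unchanged.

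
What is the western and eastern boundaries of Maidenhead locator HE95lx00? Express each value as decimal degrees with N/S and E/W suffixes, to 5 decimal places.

Field H=7, E=4: +7·20° lon, +4·10° lat → SW at lon -40°, lat -50°.
Square 9, 5: +9·2° lon, +5·1° lat → SW at lon -22°, lat -45°.
Subsquare l=11, x=23: +11·0.0833333° lon, +23·0.0416667° lat → SW at lon -21.0833°, lat -44.0417°.
Extended square 0, 0: +0·0.00833333° lon, +0·0.00416667° lat → SW at lon -21.0833°, lat -44.0417°.
Cell spans 0.00833333° lon × 0.00416667° lat.
west 21.08333° W, east 21.07500° W.

21.08333° W, 21.07500° W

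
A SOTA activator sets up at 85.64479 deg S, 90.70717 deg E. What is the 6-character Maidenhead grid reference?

Offset from 180°W / 90°S: lon 270.7072°, lat 4.3552°.
Field: 270.7072/20 → 13 → N, 4.3552/10 → 0 → A; chars NA.
Square: 10.7072/2 → 5, 4.3552/1 → 4; chars 54.
Subsquare: 0.7072/0.0833333 → 8 → i, 0.3552/0.0416667 → 8 → i; chars ii.

NA54ii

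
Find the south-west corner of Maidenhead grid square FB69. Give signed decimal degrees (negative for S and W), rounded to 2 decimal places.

Field F=5, B=1: +5·20° lon, +1·10° lat → SW at lon -80°, lat -80°.
Square 6, 9: +6·2° lon, +9·1° lat → SW at lon -68°, lat -71°.
latitude -71.00, longitude -68.00.

-71.00, -68.00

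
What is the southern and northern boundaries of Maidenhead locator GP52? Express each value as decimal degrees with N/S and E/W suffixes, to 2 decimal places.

62.00° N, 63.00° N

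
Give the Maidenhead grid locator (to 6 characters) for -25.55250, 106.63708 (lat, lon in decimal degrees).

OG34hk

Offset from 180°W / 90°S: lon 286.6371°, lat 64.4475°.
Field: lon ⌊286.6371/20⌋ = 14 → O; lat ⌊64.4475/10⌋ = 6 → G.
Square: lon ⌊6.6371/2⌋ = 3; lat ⌊4.4475/1⌋ = 4.
Subsquare: lon ⌊0.6371/0.0833333⌋ = 7 → h; lat ⌊0.4475/0.0416667⌋ = 10 → k.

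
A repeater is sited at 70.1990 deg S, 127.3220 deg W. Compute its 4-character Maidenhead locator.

CB69

Add 180° to longitude and 90° to latitude: 52.68, 19.80.
Field: 52.68/20 → 2 → C, 19.80/10 → 1 → B; chars CB.
Square: 12.68/2 → 6, 9.80/1 → 9; chars 69.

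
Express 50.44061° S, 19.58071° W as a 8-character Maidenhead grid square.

ID09fn04

Shift to the Maidenhead origin (180°W, 90°S): lon 160.41929, lat 39.55939.
Field: 160.41929/20 → 8 → I, 39.55939/10 → 3 → D; chars ID.
Square: 0.41929/2 → 0, 9.55939/1 → 9; chars 09.
Subsquare: 0.41929/0.0833333 → 5 → f, 0.55939/0.0416667 → 13 → n; chars fn.
Extended square: 0.00262/0.00833333 → 0, 0.01772/0.00416667 → 4; chars 04.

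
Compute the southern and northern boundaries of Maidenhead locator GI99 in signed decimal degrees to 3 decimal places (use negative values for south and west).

-1.000, 0.000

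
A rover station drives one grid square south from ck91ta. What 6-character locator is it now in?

Latitude subsquare a = 0; −1 → -1, wraps to 23 = x, carry into square.
Latitude square 1; −1 → 0.
The longitude characters are unchanged.

CK90tx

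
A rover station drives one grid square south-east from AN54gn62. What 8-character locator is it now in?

Longitude extended square 6; +1 → 7.
Latitude extended square 2; −1 → 1.

AN54gn71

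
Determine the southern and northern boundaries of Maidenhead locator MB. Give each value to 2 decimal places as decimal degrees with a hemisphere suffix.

80.00° S, 70.00° S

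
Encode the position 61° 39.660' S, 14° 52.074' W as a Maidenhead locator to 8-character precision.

Shift to the Maidenhead origin (180°W, 90°S): lon 165.13210, lat 28.33900.
Field: 165.13210/20 → 8 → I, 28.33900/10 → 2 → C; chars IC.
Square: 5.13210/2 → 2, 8.33900/1 → 8; chars 28.
Subsquare: 1.13210/0.0833333 → 13 → n, 0.33900/0.0416667 → 8 → i; chars ni.
Extended square: 0.04877/0.00833333 → 5, 0.00567/0.00416667 → 1; chars 51.

IC28ni51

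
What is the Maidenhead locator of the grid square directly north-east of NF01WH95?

Longitude extended square 9; +1 → 10, wraps to 0, carry into subsquare.
Longitude subsquare w = 22; +1 → 23 = x.
Latitude extended square 5; +1 → 6.

NF01xh06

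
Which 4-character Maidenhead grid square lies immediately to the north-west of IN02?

HN93

Longitude square 0; −1 → -1, wraps to 9, carry into field.
Longitude field I = 8; −1 → 7 = H.
Latitude square 2; +1 → 3.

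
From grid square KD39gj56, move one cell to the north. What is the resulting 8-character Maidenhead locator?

KD39gj57

Latitude extended square 6; +1 → 7.
The longitude characters are unchanged.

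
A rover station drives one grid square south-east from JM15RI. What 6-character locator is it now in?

JM15sh

Longitude subsquare r = 17; +1 → 18 = s.
Latitude subsquare i = 8; −1 → 7 = h.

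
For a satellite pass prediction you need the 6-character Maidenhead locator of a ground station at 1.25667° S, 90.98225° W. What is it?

EI48mr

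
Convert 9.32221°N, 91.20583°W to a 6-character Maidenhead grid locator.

EJ49jh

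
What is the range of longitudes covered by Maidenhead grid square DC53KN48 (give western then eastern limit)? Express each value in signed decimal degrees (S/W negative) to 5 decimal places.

-109.13333, -109.12500

Field D=3, C=2: +3·20° lon, +2·10° lat → SW at lon -120°, lat -70°.
Square 5, 3: +5·2° lon, +3·1° lat → SW at lon -110°, lat -67°.
Subsquare k=10, n=13: +10·0.0833333° lon, +13·0.0416667° lat → SW at lon -109.167°, lat -66.4583°.
Extended square 4, 8: +4·0.00833333° lon, +8·0.00416667° lat → SW at lon -109.133°, lat -66.425°.
Cell spans 0.00833333° lon × 0.00416667° lat.
west -109.13333, east -109.12500.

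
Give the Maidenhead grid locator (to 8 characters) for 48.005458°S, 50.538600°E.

Offset from 180°W / 90°S: lon 230.53860°, lat 41.99454°.
Field: 230.53860/20 → 11 → L, 41.99454/10 → 4 → E; chars LE.
Square: 10.53860/2 → 5, 1.99454/1 → 1; chars 51.
Subsquare: 0.53860/0.0833333 → 6 → g, 0.99454/0.0416667 → 23 → x; chars gx.
Extended square: 0.03860/0.00833333 → 4, 0.03621/0.00416667 → 8; chars 48.

LE51gx48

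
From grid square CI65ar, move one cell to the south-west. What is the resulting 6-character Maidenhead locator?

CI55xq

Longitude subsquare a = 0; −1 → -1, wraps to 23 = x, carry into square.
Longitude square 6; −1 → 5.
Latitude subsquare r = 17; −1 → 16 = q.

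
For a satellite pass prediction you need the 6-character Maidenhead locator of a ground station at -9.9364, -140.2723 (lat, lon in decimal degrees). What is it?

BI90ub

Shift to the Maidenhead origin (180°W, 90°S): lon 39.7277, lat 80.0636.
Field: lon ⌊39.7277/20⌋ = 1 → B; lat ⌊80.0636/10⌋ = 8 → I.
Square: lon ⌊19.7277/2⌋ = 9; lat ⌊0.0636/1⌋ = 0.
Subsquare: lon ⌊1.7277/0.0833333⌋ = 20 → u; lat ⌊0.0636/0.0416667⌋ = 1 → b.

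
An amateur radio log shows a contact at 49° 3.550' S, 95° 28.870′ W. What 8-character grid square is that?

Add 180° to longitude and 90° to latitude: 84.51883, 40.94083.
Field: 84.51883/20 → 4 → E, 40.94083/10 → 4 → E; chars EE.
Square: 4.51883/2 → 2, 0.94083/1 → 0; chars 20.
Subsquare: 0.51883/0.0833333 → 6 → g, 0.94083/0.0416667 → 22 → w; chars gw.
Extended square: 0.01883/0.00833333 → 2, 0.02417/0.00416667 → 5; chars 25.

EE20gw25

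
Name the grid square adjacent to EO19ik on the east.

Longitude subsquare i = 8; +1 → 9 = j.
The latitude characters are unchanged.

EO19jk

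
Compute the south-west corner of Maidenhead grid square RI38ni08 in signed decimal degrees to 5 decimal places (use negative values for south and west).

Field R=17, I=8: +17·20° lon, +8·10° lat → SW at lon 160°, lat -10°.
Square 3, 8: +3·2° lon, +8·1° lat → SW at lon 166°, lat -2°.
Subsquare n=13, i=8: +13·0.0833333° lon, +8·0.0416667° lat → SW at lon 167.083°, lat -1.66667°.
Extended square 0, 8: +0·0.00833333° lon, +8·0.00416667° lat → SW at lon 167.083°, lat -1.63333°.
latitude -1.63333, longitude 167.08333.

-1.63333, 167.08333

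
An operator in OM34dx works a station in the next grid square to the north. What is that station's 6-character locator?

OM35da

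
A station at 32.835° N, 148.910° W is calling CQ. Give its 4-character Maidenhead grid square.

BM52

Offset from 180°W / 90°S: lon 31.09°, lat 122.84°.
Field: 31.09/20 → 1 → B, 122.84/10 → 12 → M; chars BM.
Square: 11.09/2 → 5, 2.84/1 → 2; chars 52.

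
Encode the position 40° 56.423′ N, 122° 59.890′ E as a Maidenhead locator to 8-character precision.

Offset from 180°W / 90°S: lon 302.99817°, lat 130.94038°.
Field: lon ⌊302.99817/20⌋ = 15 → P; lat ⌊130.94038/10⌋ = 13 → N.
Square: lon ⌊2.99817/2⌋ = 1; lat ⌊0.94038/1⌋ = 0.
Subsquare: lon ⌊0.99817/0.0833333⌋ = 11 → l; lat ⌊0.94038/0.0416667⌋ = 22 → w.
Extended square: lon ⌊0.08150/0.00833333⌋ = 9; lat ⌊0.02372/0.00416667⌋ = 5.

PN10lw95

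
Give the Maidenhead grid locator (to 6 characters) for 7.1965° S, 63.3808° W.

Offset from 180°W / 90°S: lon 116.6192°, lat 82.8035°.
Field: 116.6192/20 → 5 → F, 82.8035/10 → 8 → I; chars FI.
Square: 16.6192/2 → 8, 2.8035/1 → 2; chars 82.
Subsquare: 0.6192/0.0833333 → 7 → h, 0.8035/0.0416667 → 19 → t; chars ht.

FI82ht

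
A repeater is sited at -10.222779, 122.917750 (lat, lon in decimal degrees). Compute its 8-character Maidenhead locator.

Add 180° to longitude and 90° to latitude: 302.91775, 79.77722.
Field (20°×10°, letters A–R): lon ⌊302.91775/20⌋ = 15 → P; lat ⌊79.77722/10⌋ = 7 → H.
Square (2°×1°, digits 0–9): lon ⌊2.91775/2⌋ = 1; lat ⌊9.77722/1⌋ = 9.
Subsquare (5′×2.5′, letters a–x): lon ⌊0.91775/0.0833333⌋ = 11 → l; lat ⌊0.77722/0.0416667⌋ = 18 → s.
Extended square (30″×15″, digits 0–9): lon ⌊0.00108/0.00833333⌋ = 0; lat ⌊0.02722/0.00416667⌋ = 6.

PH19ls06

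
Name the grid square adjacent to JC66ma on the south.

JC65mx

Latitude subsquare a = 0; −1 → -1, wraps to 23 = x, carry into square.
Latitude square 6; −1 → 5.
The longitude characters are unchanged.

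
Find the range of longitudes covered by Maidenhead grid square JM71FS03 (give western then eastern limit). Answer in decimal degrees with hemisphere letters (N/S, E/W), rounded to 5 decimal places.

Field J=9, M=12: +9·20° lon, +12·10° lat → SW at lon 0°, lat 30°.
Square 7, 1: +7·2° lon, +1·1° lat → SW at lon 14°, lat 31°.
Subsquare f=5, s=18: +5·0.0833333° lon, +18·0.0416667° lat → SW at lon 14.4167°, lat 31.75°.
Extended square 0, 3: +0·0.00833333° lon, +3·0.00416667° lat → SW at lon 14.4167°, lat 31.7625°.
Cell spans 0.00833333° lon × 0.00416667° lat.
west 14.41667° E, east 14.42500° E.

14.41667° E, 14.42500° E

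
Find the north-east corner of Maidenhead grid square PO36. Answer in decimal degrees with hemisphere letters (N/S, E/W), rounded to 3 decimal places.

Field P=15, O=14: +15·20° lon, +14·10° lat → SW at lon 120°, lat 50°.
Square 3, 6: +3·2° lon, +6·1° lat → SW at lon 126°, lat 56°.
Cell spans 2° lon × 1° lat. NE corner is SW corner plus one full cell.
latitude 57.000° N, longitude 128.000° E.

57.000° N, 128.000° E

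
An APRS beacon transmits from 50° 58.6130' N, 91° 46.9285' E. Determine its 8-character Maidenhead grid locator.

Add 180° to longitude and 90° to latitude: 271.78214, 140.97688.
Field: 271.78214/20 → 13 → N, 140.97688/10 → 14 → O; chars NO.
Square: 11.78214/2 → 5, 0.97688/1 → 0; chars 50.
Subsquare: 1.78214/0.0833333 → 21 → v, 0.97688/0.0416667 → 23 → x; chars vx.
Extended square: 0.03214/0.00833333 → 3, 0.01855/0.00416667 → 4; chars 34.

NO50vx34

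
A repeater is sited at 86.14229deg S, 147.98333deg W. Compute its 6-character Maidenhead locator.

Offset from 180°W / 90°S: lon 32.0167°, lat 3.8577°.
Field: lon ⌊32.0167/20⌋ = 1 → B; lat ⌊3.8577/10⌋ = 0 → A.
Square: lon ⌊12.0167/2⌋ = 6; lat ⌊3.8577/1⌋ = 3.
Subsquare: lon ⌊0.0167/0.0833333⌋ = 0 → a; lat ⌊0.8577/0.0416667⌋ = 20 → u.

BA63au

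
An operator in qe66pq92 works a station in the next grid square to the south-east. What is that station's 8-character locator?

Longitude extended square 9; +1 → 10, wraps to 0, carry into subsquare.
Longitude subsquare p = 15; +1 → 16 = q.
Latitude extended square 2; −1 → 1.

QE66qq01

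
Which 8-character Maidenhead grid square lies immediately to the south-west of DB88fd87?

DB88fd76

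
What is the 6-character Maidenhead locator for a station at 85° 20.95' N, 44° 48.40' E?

LR25ji

Offset from 180°W / 90°S: lon 224.8067°, lat 175.3492°.
Field: lon ⌊224.8067/20⌋ = 11 → L; lat ⌊175.3492/10⌋ = 17 → R.
Square: lon ⌊4.8067/2⌋ = 2; lat ⌊5.3492/1⌋ = 5.
Subsquare: lon ⌊0.8067/0.0833333⌋ = 9 → j; lat ⌊0.3492/0.0416667⌋ = 8 → i.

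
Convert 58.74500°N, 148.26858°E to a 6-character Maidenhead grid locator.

QO48dr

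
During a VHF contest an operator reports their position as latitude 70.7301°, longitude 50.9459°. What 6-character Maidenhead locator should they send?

LQ50lr

Add 180° to longitude and 90° to latitude: 230.9459, 160.7301.
Field: 230.9459/20 → 11 → L, 160.7301/10 → 16 → Q; chars LQ.
Square: 10.9459/2 → 5, 0.7301/1 → 0; chars 50.
Subsquare: 0.9459/0.0833333 → 11 → l, 0.7301/0.0416667 → 17 → r; chars lr.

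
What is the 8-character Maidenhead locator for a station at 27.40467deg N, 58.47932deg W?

GL07sj27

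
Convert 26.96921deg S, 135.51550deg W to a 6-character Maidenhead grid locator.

Offset from 180°W / 90°S: lon 44.4845°, lat 63.0308°.
Field: 44.4845/20 → 2 → C, 63.0308/10 → 6 → G; chars CG.
Square: 4.4845/2 → 2, 3.0308/1 → 3; chars 23.
Subsquare: 0.4845/0.0833333 → 5 → f, 0.0308/0.0416667 → 0 → a; chars fa.

CG23fa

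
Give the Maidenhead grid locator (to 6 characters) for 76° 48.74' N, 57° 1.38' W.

GQ16lt

Shift to the Maidenhead origin (180°W, 90°S): lon 122.9770, lat 166.8123.
Field: lon ⌊122.9770/20⌋ = 6 → G; lat ⌊166.8123/10⌋ = 16 → Q.
Square: lon ⌊2.9770/2⌋ = 1; lat ⌊6.8123/1⌋ = 6.
Subsquare: lon ⌊0.9770/0.0833333⌋ = 11 → l; lat ⌊0.8123/0.0416667⌋ = 19 → t.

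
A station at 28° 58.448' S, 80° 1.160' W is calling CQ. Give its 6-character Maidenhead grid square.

Shift to the Maidenhead origin (180°W, 90°S): lon 99.9807, lat 61.0259.
Field: lon ⌊99.9807/20⌋ = 4 → E; lat ⌊61.0259/10⌋ = 6 → G.
Square: lon ⌊19.9807/2⌋ = 9; lat ⌊1.0259/1⌋ = 1.
Subsquare: lon ⌊1.9807/0.0833333⌋ = 23 → x; lat ⌊0.0259/0.0416667⌋ = 0 → a.

EG91xa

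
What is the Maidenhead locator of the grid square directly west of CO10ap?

CO00xp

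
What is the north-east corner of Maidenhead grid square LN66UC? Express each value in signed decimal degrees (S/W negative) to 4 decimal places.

46.1250, 53.7500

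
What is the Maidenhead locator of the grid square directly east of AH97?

BH07

Longitude square 9; +1 → 10, wraps to 0, carry into field.
Longitude field A = 0; +1 → 1 = B.
The latitude characters are unchanged.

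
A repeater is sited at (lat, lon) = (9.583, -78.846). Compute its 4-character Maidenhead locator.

FJ09

Offset from 180°W / 90°S: lon 101.15°, lat 99.58°.
Field (20°×10°, letters A–R): lon ⌊101.15/20⌋ = 5 → F; lat ⌊99.58/10⌋ = 9 → J.
Square (2°×1°, digits 0–9): lon ⌊1.15/2⌋ = 0; lat ⌊9.58/1⌋ = 9.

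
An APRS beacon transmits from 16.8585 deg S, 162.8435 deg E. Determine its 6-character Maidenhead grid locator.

RH13kd

Offset from 180°W / 90°S: lon 342.8435°, lat 73.1415°.
Field: lon ⌊342.8435/20⌋ = 17 → R; lat ⌊73.1415/10⌋ = 7 → H.
Square: lon ⌊2.8435/2⌋ = 1; lat ⌊3.1415/1⌋ = 3.
Subsquare: lon ⌊0.8435/0.0833333⌋ = 10 → k; lat ⌊0.1415/0.0416667⌋ = 3 → d.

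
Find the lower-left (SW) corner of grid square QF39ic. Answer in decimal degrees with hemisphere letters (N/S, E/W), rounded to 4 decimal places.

30.9167° S, 146.6667° E

Field Q=16, F=5: +16·20° lon, +5·10° lat → SW at lon 140°, lat -40°.
Square 3, 9: +3·2° lon, +9·1° lat → SW at lon 146°, lat -31°.
Subsquare i=8, c=2: +8·0.0833333° lon, +2·0.0416667° lat → SW at lon 146.667°, lat -30.9167°.
latitude 30.9167° S, longitude 146.6667° E.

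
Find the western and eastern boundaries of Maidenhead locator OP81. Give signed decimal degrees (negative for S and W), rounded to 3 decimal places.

116.000, 118.000

Field O=14, P=15: +14·20° lon, +15·10° lat → SW at lon 100°, lat 60°.
Square 8, 1: +8·2° lon, +1·1° lat → SW at lon 116°, lat 61°.
Cell spans 2° lon × 1° lat.
west 116.000, east 118.000.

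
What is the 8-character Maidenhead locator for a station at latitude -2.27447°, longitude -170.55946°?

AI47rr24

Shift to the Maidenhead origin (180°W, 90°S): lon 9.44054, lat 87.72553.
Field: lon ⌊9.44054/20⌋ = 0 → A; lat ⌊87.72553/10⌋ = 8 → I.
Square: lon ⌊9.44054/2⌋ = 4; lat ⌊7.72553/1⌋ = 7.
Subsquare: lon ⌊1.44054/0.0833333⌋ = 17 → r; lat ⌊0.72553/0.0416667⌋ = 17 → r.
Extended square: lon ⌊0.02387/0.00833333⌋ = 2; lat ⌊0.01720/0.00416667⌋ = 4.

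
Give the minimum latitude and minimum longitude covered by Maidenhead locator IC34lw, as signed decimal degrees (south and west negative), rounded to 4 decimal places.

-65.0833, -13.0833

Field I=8, C=2: +8·20° lon, +2·10° lat → SW at lon -20°, lat -70°.
Square 3, 4: +3·2° lon, +4·1° lat → SW at lon -14°, lat -66°.
Subsquare l=11, w=22: +11·0.0833333° lon, +22·0.0416667° lat → SW at lon -13.0833°, lat -65.0833°.
latitude -65.0833, longitude -13.0833.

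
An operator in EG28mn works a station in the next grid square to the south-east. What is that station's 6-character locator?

EG28nm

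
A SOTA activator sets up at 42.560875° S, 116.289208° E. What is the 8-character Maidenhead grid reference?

OE87dk45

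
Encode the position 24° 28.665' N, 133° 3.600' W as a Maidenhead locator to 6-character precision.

Shift to the Maidenhead origin (180°W, 90°S): lon 46.9400, lat 114.4778.
Field: 46.9400/20 → 2 → C, 114.4778/10 → 11 → L; chars CL.
Square: 6.9400/2 → 3, 4.4778/1 → 4; chars 34.
Subsquare: 0.9400/0.0833333 → 11 → l, 0.4778/0.0416667 → 11 → l; chars ll.

CL34ll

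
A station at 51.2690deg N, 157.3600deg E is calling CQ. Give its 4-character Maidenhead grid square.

QO81

Offset from 180°W / 90°S: lon 337.36°, lat 141.27°.
Field: 337.36/20 → 16 → Q, 141.27/10 → 14 → O; chars QO.
Square: 17.36/2 → 8, 1.27/1 → 1; chars 81.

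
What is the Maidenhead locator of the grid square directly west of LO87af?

LO77xf

Longitude subsquare a = 0; −1 → -1, wraps to 23 = x, carry into square.
Longitude square 8; −1 → 7.
The latitude characters are unchanged.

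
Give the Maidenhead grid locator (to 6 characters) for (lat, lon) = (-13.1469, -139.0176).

CH06lu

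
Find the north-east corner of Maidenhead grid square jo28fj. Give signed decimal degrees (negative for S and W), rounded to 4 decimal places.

58.4167, 4.5000

Field J=9, O=14: +9·20° lon, +14·10° lat → SW at lon 0°, lat 50°.
Square 2, 8: +2·2° lon, +8·1° lat → SW at lon 4°, lat 58°.
Subsquare f=5, j=9: +5·0.0833333° lon, +9·0.0416667° lat → SW at lon 4.41667°, lat 58.375°.
Cell spans 0.0833333° lon × 0.0416667° lat. NE corner is SW corner plus one full cell.
latitude 58.4167, longitude 4.5000.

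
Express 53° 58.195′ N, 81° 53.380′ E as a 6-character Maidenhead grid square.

NO03wx

Offset from 180°W / 90°S: lon 261.8897°, lat 143.9699°.
Field (20°×10°, letters A–R): 261.8897/20 → 13 → N, 143.9699/10 → 14 → O; chars NO.
Square (2°×1°, digits 0–9): 1.8897/2 → 0, 3.9699/1 → 3; chars 03.
Subsquare (5′×2.5′, letters a–x): 1.8897/0.0833333 → 22 → w, 0.9699/0.0416667 → 23 → x; chars wx.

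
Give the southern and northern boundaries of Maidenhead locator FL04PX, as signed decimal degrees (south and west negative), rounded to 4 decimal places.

24.9583, 25.0000

Field F=5, L=11: +5·20° lon, +11·10° lat → SW at lon -80°, lat 20°.
Square 0, 4: +0·2° lon, +4·1° lat → SW at lon -80°, lat 24°.
Subsquare p=15, x=23: +15·0.0833333° lon, +23·0.0416667° lat → SW at lon -78.75°, lat 24.9583°.
Cell spans 0.0833333° lon × 0.0416667° lat.
south 24.9583, north 25.0000.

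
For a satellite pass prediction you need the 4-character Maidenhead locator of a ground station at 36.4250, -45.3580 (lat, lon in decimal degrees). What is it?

GM76

Offset from 180°W / 90°S: lon 134.64°, lat 126.42°.
Field: lon ⌊134.64/20⌋ = 6 → G; lat ⌊126.42/10⌋ = 12 → M.
Square: lon ⌊14.64/2⌋ = 7; lat ⌊6.42/1⌋ = 6.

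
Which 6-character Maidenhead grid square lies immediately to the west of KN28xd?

Longitude subsquare x = 23; −1 → 22 = w.
The latitude characters are unchanged.

KN28wd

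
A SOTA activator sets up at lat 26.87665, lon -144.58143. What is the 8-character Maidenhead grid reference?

Add 180° to longitude and 90° to latitude: 35.41857, 116.87665.
Field: lon ⌊35.41857/20⌋ = 1 → B; lat ⌊116.87665/10⌋ = 11 → L.
Square: lon ⌊15.41857/2⌋ = 7; lat ⌊6.87665/1⌋ = 6.
Subsquare: lon ⌊1.41857/0.0833333⌋ = 17 → r; lat ⌊0.87665/0.0416667⌋ = 21 → v.
Extended square: lon ⌊0.00190/0.00833333⌋ = 0; lat ⌊0.00165/0.00416667⌋ = 0.

BL76rv00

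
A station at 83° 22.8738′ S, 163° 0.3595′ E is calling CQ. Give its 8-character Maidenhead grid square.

RA16mo08

Add 180° to longitude and 90° to latitude: 343.00599, 6.61877.
Field: 343.00599/20 → 17 → R, 6.61877/10 → 0 → A; chars RA.
Square: 3.00599/2 → 1, 6.61877/1 → 6; chars 16.
Subsquare: 1.00599/0.0833333 → 12 → m, 0.61877/0.0416667 → 14 → o; chars mo.
Extended square: 0.00599/0.00833333 → 0, 0.03544/0.00416667 → 8; chars 08.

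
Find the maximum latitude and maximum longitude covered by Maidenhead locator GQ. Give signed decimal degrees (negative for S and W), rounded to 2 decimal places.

80.00, -40.00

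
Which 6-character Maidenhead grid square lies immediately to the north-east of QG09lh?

Longitude subsquare l = 11; +1 → 12 = m.
Latitude subsquare h = 7; +1 → 8 = i.

QG09mi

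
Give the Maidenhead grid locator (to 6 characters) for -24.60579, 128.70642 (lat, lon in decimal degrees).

Shift to the Maidenhead origin (180°W, 90°S): lon 308.7064, lat 65.3942.
Field (20°×10°, letters A–R): lon ⌊308.7064/20⌋ = 15 → P; lat ⌊65.3942/10⌋ = 6 → G.
Square (2°×1°, digits 0–9): lon ⌊8.7064/2⌋ = 4; lat ⌊5.3942/1⌋ = 5.
Subsquare (5′×2.5′, letters a–x): lon ⌊0.7064/0.0833333⌋ = 8 → i; lat ⌊0.3942/0.0416667⌋ = 9 → j.

PG45ij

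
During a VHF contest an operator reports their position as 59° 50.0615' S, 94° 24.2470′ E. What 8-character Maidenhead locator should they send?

ND70ed89

Add 180° to longitude and 90° to latitude: 274.40412, 30.16564.
Field (20°×10°, letters A–R): lon ⌊274.40412/20⌋ = 13 → N; lat ⌊30.16564/10⌋ = 3 → D.
Square (2°×1°, digits 0–9): lon ⌊14.40412/2⌋ = 7; lat ⌊0.16564/1⌋ = 0.
Subsquare (5′×2.5′, letters a–x): lon ⌊0.40412/0.0833333⌋ = 4 → e; lat ⌊0.16564/0.0416667⌋ = 3 → d.
Extended square (30″×15″, digits 0–9): lon ⌊0.07078/0.00833333⌋ = 8; lat ⌊0.04064/0.00416667⌋ = 9.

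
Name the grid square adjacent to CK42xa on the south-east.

CK51ax

Longitude subsquare x = 23; +1 → 24, wraps to 0 = a, carry into square.
Longitude square 4; +1 → 5.
Latitude subsquare a = 0; −1 → -1, wraps to 23 = x, carry into square.
Latitude square 2; −1 → 1.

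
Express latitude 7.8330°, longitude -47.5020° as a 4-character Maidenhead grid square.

Shift to the Maidenhead origin (180°W, 90°S): lon 132.50, lat 97.83.
Field: lon ⌊132.50/20⌋ = 6 → G; lat ⌊97.83/10⌋ = 9 → J.
Square: lon ⌊12.50/2⌋ = 6; lat ⌊7.83/1⌋ = 7.

GJ67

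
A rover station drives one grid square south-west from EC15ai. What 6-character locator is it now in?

Longitude subsquare a = 0; −1 → -1, wraps to 23 = x, carry into square.
Longitude square 1; −1 → 0.
Latitude subsquare i = 8; −1 → 7 = h.

EC05xh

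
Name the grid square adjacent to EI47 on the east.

EI57

Longitude square 4; +1 → 5.
The latitude characters are unchanged.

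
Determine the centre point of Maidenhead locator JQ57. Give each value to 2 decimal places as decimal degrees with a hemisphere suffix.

Field J=9, Q=16: +9·20° lon, +16·10° lat → SW at lon 0°, lat 70°.
Square 5, 7: +5·2° lon, +7·1° lat → SW at lon 10°, lat 77°.
Cell spans 2° lon × 1° lat. Centre is SW corner plus half of each.
latitude 77.50° N, longitude 11.00° E.

77.50° N, 11.00° E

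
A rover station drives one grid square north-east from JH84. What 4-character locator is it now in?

Longitude square 8; +1 → 9.
Latitude square 4; +1 → 5.

JH95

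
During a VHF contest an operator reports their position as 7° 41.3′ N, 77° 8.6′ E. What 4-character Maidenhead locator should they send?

MJ87

Add 180° to longitude and 90° to latitude: 257.14, 97.69.
Field: lon ⌊257.14/20⌋ = 12 → M; lat ⌊97.69/10⌋ = 9 → J.
Square: lon ⌊17.14/2⌋ = 8; lat ⌊7.69/1⌋ = 7.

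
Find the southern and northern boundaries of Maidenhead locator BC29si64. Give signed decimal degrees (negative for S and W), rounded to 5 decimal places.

Field B=1, C=2: +1·20° lon, +2·10° lat → SW at lon -160°, lat -70°.
Square 2, 9: +2·2° lon, +9·1° lat → SW at lon -156°, lat -61°.
Subsquare s=18, i=8: +18·0.0833333° lon, +8·0.0416667° lat → SW at lon -154.5°, lat -60.6667°.
Extended square 6, 4: +6·0.00833333° lon, +4·0.00416667° lat → SW at lon -154.45°, lat -60.65°.
Cell spans 0.00833333° lon × 0.00416667° lat.
south -60.65000, north -60.64583.

-60.65000, -60.64583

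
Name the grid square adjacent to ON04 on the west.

NN94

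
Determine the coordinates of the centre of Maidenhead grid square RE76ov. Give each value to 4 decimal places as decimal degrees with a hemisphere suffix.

43.1042° S, 175.2083° E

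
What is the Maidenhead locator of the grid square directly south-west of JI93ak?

JI83xj

Longitude subsquare a = 0; −1 → -1, wraps to 23 = x, carry into square.
Longitude square 9; −1 → 8.
Latitude subsquare k = 10; −1 → 9 = j.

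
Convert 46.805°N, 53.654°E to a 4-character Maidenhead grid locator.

LN66

Shift to the Maidenhead origin (180°W, 90°S): lon 233.65, lat 136.81.
Field: lon ⌊233.65/20⌋ = 11 → L; lat ⌊136.81/10⌋ = 13 → N.
Square: lon ⌊13.65/2⌋ = 6; lat ⌊6.81/1⌋ = 6.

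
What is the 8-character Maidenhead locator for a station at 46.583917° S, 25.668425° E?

KE23uj09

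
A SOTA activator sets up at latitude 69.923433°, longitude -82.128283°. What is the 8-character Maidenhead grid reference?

Shift to the Maidenhead origin (180°W, 90°S): lon 97.87172, lat 159.92343.
Field (20°×10°, letters A–R): 97.87172/20 → 4 → E, 159.92343/10 → 15 → P; chars EP.
Square (2°×1°, digits 0–9): 17.87172/2 → 8, 9.92343/1 → 9; chars 89.
Subsquare (5′×2.5′, letters a–x): 1.87172/0.0833333 → 22 → w, 0.92343/0.0416667 → 22 → w; chars ww.
Extended square (30″×15″, digits 0–9): 0.03838/0.00833333 → 4, 0.00677/0.00416667 → 1; chars 41.

EP89ww41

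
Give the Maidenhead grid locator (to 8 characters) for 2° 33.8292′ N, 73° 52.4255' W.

FJ32bn55

Shift to the Maidenhead origin (180°W, 90°S): lon 106.12624, lat 92.56382.
Field: 106.12624/20 → 5 → F, 92.56382/10 → 9 → J; chars FJ.
Square: 6.12624/2 → 3, 2.56382/1 → 2; chars 32.
Subsquare: 0.12624/0.0833333 → 1 → b, 0.56382/0.0416667 → 13 → n; chars bn.
Extended square: 0.04291/0.00833333 → 5, 0.02215/0.00416667 → 5; chars 55.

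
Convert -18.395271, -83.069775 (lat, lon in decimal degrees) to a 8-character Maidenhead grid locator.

Shift to the Maidenhead origin (180°W, 90°S): lon 96.93022, lat 71.60473.
Field: lon ⌊96.93022/20⌋ = 4 → E; lat ⌊71.60473/10⌋ = 7 → H.
Square: lon ⌊16.93022/2⌋ = 8; lat ⌊1.60473/1⌋ = 1.
Subsquare: lon ⌊0.93022/0.0833333⌋ = 11 → l; lat ⌊0.60473/0.0416667⌋ = 14 → o.
Extended square: lon ⌊0.01356/0.00833333⌋ = 1; lat ⌊0.02140/0.00416667⌋ = 5.

EH81lo15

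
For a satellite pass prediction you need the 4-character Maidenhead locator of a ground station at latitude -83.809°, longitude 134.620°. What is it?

PA76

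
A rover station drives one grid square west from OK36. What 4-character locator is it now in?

OK26

Longitude square 3; −1 → 2.
The latitude characters are unchanged.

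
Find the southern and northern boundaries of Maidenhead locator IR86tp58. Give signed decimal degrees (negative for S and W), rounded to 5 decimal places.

86.65833, 86.66250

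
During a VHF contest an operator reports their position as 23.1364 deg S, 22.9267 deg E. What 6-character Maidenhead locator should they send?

KG16lu

Offset from 180°W / 90°S: lon 202.9267°, lat 66.8636°.
Field: lon ⌊202.9267/20⌋ = 10 → K; lat ⌊66.8636/10⌋ = 6 → G.
Square: lon ⌊2.9267/2⌋ = 1; lat ⌊6.8636/1⌋ = 6.
Subsquare: lon ⌊0.9267/0.0833333⌋ = 11 → l; lat ⌊0.8636/0.0416667⌋ = 20 → u.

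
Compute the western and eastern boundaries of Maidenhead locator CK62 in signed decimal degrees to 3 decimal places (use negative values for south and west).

Field C=2, K=10: +2·20° lon, +10·10° lat → SW at lon -140°, lat 10°.
Square 6, 2: +6·2° lon, +2·1° lat → SW at lon -128°, lat 12°.
Cell spans 2° lon × 1° lat.
west -128.000, east -126.000.

-128.000, -126.000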